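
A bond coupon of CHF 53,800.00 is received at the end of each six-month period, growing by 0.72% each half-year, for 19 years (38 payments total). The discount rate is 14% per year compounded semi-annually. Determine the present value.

Periodic rate r = 0.14/2 per half-year; n is counted in half-years.
Growing ordinary annuity: PV = PMT₁ × [1 − ((1+g)/(1+r))^n] / (r − g) = 53,800 × [1 − ((1+0.0072)/(1+r))^38] / (r − 0.0072) = CHF 770,660.59.

CHF 770,660.59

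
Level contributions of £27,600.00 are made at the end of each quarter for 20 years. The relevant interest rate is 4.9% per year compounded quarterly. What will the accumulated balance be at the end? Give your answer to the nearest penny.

This is an ordinary annuity: 80 deposits of £27,600.00 at the end of each quarter.
Periodic rate r = 0.049/4 per quarter; n is counted in quarters.
FV = PMT × [((1+r)^n − 1)/r] = 27,600 × [(1+r)^80 − 1] / r = £3,714,485.51

£3,714,485.51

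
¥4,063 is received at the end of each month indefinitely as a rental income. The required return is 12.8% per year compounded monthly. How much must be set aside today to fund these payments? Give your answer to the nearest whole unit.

Periodic rate r = 0.128/12 per month.
Level perpetuity: PV = PMT / r = 4,063 / (0.128/12) = ¥380,906.

¥380,906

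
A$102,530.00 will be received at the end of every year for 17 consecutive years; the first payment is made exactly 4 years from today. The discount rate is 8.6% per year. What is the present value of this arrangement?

A$701,856.17

Ordinary annuity of 17 payments, first payment at period 4.
Periodic rate r = 0.086 per year.
The ordinary-annuity PV formula values the stream one period before the first payment (period 3); discount that back 3 periods:
PV₀ = 102,530 × [1 − (1+r)^−17] / r × (1+r)^−3 = A$701,856.17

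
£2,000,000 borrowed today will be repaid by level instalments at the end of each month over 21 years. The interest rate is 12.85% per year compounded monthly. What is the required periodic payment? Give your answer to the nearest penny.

Level ordinary annuity; solve PV = PMT × [(1 − (1+r)^−n)/r] for PMT.
Periodic rate r = 0.1285/12 per month; n is counted in months.
With n = 252: PMT = 2,000,000 / ([(1 − (1+r)^−n)/r]) = £22,986.14

£22,986.14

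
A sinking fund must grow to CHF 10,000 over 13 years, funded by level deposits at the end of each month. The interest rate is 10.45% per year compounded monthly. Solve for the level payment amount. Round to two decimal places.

Level ordinary annuity; solve FV = PMT × [((1+r)^n − 1)/r] for PMT.
Periodic rate r = 0.1045/12 per month; n is counted in months.
With n = 156: PMT = 10,000 / ([((1+r)^n − 1)/r]) = CHF 30.37

CHF 30.37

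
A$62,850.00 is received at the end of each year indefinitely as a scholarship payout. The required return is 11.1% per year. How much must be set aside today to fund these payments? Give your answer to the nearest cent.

A$566,216.22

Periodic rate r = 0.111 per year.
Level perpetuity: PV = PMT / r = 62,850 / (0.111) = A$566,216.22.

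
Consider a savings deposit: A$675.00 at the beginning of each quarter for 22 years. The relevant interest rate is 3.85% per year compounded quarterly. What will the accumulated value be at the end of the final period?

This is an annuity due: 88 deposits of A$675.00 at the beginning of each quarter.
Periodic rate r = 0.0385/4 per quarter; n is counted in quarters.
FV = PMT × [((1+r)^n − 1)/r] × (1+r) = 675 × [(1+r)^88 − 1] / r × (1+r) = A$93,689.70

A$93,689.70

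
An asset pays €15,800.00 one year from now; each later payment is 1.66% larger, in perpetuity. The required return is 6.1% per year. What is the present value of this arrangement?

Periodic rate r = 0.061 per year.
Growing perpetuity (Gordon): PV = PMT₁ / (r − g) = 15,800 / (r − 0.0166) = €355,855.86.

€355,855.86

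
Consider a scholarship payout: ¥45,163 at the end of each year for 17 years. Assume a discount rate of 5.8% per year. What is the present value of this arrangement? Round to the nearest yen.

This is an ordinary annuity: 17 payments of ¥45,163 at the end of each year.
Periodic rate r = 0.058 per year.
PV = PMT × [(1 − (1+r)^−n)/r] = 45,163 × [1 − (1+r)^−17] / r = ¥480,066

¥480,066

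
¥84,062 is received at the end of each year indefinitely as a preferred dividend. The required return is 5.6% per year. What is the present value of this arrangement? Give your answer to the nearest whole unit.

Periodic rate r = 0.056 per year.
Level perpetuity: PV = PMT / r = 84,062 / (0.056) = ¥1,501,107.

¥1,501,107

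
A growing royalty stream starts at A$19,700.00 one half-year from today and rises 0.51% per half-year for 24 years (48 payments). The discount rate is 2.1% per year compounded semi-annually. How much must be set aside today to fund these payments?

Periodic rate r = 0.021/2 per half-year; n is counted in half-years.
Growing ordinary annuity: PV = PMT₁ × [1 − ((1+g)/(1+r))^n] / (r − g) = 19,700 × [1 − ((1+0.0051)/(1+r))^48] / (r − 0.0051) = A$827,335.04.

A$827,335.04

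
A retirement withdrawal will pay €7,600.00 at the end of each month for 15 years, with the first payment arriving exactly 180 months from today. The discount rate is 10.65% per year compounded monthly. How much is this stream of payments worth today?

Ordinary annuity of 180 payments, first payment at period 180.
Periodic rate r = 0.1065/12 per month; n is counted in months.
The ordinary-annuity PV formula values the stream one period before the first payment (period 179); discount that back 179 periods:
PV₀ = 7,600 × [1 − (1+r)^−180] / r × (1+r)^−179 = €140,204.43

€140,204.43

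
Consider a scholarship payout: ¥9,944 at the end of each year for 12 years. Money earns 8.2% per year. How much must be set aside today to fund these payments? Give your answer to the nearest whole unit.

¥74,168

This is an ordinary annuity: 12 payments of ¥9,944 at the end of each year.
Periodic rate r = 0.082 per year.
PV = PMT × [(1 − (1+r)^−n)/r] = 9,944 × [1 − (1+r)^−12] / r = ¥74,168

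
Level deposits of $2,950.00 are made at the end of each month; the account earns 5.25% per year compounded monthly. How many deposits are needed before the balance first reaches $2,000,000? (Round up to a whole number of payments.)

Periodic rate r = 0.0525/12 per month; n is counted in months.
Ordinary annuity FV: 2,000,000 = 2,950 × [((1+r)^n − 1)/r].
(1+r)^n = 1 + 2,000,000 × r / 2,950, so n = ln(1 + 2,000,000·r/2,950) / ln(1+r) = 315.61.
Round up to a whole number of payments: n = 316.

316 payments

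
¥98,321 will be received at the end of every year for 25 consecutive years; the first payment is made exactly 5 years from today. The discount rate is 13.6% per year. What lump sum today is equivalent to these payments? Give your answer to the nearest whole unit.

¥416,193

Ordinary annuity of 25 payments, first payment at period 5.
Periodic rate r = 0.136 per year.
The ordinary-annuity PV formula values the stream one period before the first payment (period 4); discount that back 4 periods:
PV₀ = 98,321 × [1 − (1+r)^−25] / r × (1+r)^−4 = ¥416,193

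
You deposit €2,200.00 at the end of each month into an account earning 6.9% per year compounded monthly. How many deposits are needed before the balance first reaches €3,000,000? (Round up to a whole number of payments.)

381 payments

Periodic rate r = 0.069/12 per month; n is counted in months.
Ordinary annuity FV: 3,000,000 = 2,200 × [((1+r)^n − 1)/r].
(1+r)^n = 1 + 3,000,000 × r / 2,200, so n = ln(1 + 3,000,000·r/2,200) / ln(1+r) = 380.11.
Round up to a whole number of payments: n = 381.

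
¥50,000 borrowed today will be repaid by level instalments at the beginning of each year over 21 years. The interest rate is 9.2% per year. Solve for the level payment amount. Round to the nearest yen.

¥5,000

Level annuity due; solve PV = PMT × [(1 − (1+r)^−n)/r] × (1+r) for PMT.
Periodic rate r = 0.092 per year.
With n = 21: PMT = 50,000 / ([(1 − (1+r)^−n)/r] × (1+r)) = ¥5,000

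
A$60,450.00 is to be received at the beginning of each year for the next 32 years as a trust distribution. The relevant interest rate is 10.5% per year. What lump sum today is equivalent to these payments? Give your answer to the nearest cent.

This is an annuity due: 32 payments of A$60,450.00 at the beginning of each year.
Periodic rate r = 0.105 per year.
PV = PMT × [(1 − (1+r)^−n)/r] × (1+r) = 60,450 × [1 − (1+r)^−32] / r × (1+r) = A$610,104.17

A$610,104.17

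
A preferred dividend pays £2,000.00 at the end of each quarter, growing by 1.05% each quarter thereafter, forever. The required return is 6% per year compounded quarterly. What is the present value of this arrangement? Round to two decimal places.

£444,444.44

Periodic rate r = 0.06/4 per quarter.
Growing perpetuity (Gordon): PV = PMT₁ / (r − g) = 2,000 / (r − 0.0105) = £444,444.44.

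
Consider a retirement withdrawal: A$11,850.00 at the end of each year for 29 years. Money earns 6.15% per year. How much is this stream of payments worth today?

A$158,550.81

This is an ordinary annuity: 29 payments of A$11,850.00 at the end of each year.
Periodic rate r = 0.0615 per year.
PV = PMT × [(1 − (1+r)^−n)/r] = 11,850 × [1 − (1+r)^−29] / r = A$158,550.81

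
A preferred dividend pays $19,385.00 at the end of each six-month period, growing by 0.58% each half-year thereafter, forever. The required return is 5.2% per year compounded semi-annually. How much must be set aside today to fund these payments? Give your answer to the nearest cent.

Periodic rate r = 0.052/2 per half-year.
Growing perpetuity (Gordon): PV = PMT₁ / (r − g) = 19,385 / (r − 0.0058) = $959,653.47.

$959,653.47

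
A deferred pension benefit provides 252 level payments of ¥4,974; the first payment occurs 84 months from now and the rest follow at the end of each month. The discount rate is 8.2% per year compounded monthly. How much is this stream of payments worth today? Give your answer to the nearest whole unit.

Ordinary annuity of 252 payments, first payment at period 84.
Periodic rate r = 0.082/12 per month; n is counted in months.
The ordinary-annuity PV formula values the stream one period before the first payment (period 83); discount that back 83 periods:
PV₀ = 4,974 × [1 − (1+r)^−252] / r × (1+r)^−83 = ¥339,262

¥339,262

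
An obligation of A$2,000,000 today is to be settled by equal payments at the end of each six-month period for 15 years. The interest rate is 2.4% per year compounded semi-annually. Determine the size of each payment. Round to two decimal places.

Level ordinary annuity; solve PV = PMT × [(1 − (1+r)^−n)/r] for PMT.
Periodic rate r = 0.024/2 per half-year; n is counted in half-years.
With n = 30: PMT = 2,000,000 / ([(1 − (1+r)^−n)/r]) = A$79,780.06

A$79,780.06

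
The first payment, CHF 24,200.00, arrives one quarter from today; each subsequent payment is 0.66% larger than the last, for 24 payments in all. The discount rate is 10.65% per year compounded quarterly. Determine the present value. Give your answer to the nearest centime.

CHF 455,263.90

Periodic rate r = 0.1065/4 per quarter; n is counted in quarters.
Growing ordinary annuity: PV = PMT₁ × [1 − ((1+g)/(1+r))^n] / (r − g) = 24,200 × [1 − ((1+0.0066)/(1+r))^24] / (r − 0.0066) = CHF 455,263.90.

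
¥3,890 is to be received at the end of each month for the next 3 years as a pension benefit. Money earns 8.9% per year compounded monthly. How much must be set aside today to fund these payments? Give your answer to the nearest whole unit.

This is an ordinary annuity: 36 payments of ¥3,890 at the end of each month.
Periodic rate r = 0.089/12 per month; n is counted in months.
PV = PMT × [(1 − (1+r)^−n)/r] = 3,890 × [1 − (1+r)^−36] / r = ¥122,507

¥122,507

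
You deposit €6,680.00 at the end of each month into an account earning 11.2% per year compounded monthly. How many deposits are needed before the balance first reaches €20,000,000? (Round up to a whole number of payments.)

Periodic rate r = 0.112/12 per month; n is counted in months.
Ordinary annuity FV: 20,000,000 = 6,680 × [((1+r)^n − 1)/r].
(1+r)^n = 1 + 20,000,000 × r / 6,680, so n = ln(1 + 20,000,000·r/6,680) / ln(1+r) = 362.26.
Round up to a whole number of payments: n = 363.

363 payments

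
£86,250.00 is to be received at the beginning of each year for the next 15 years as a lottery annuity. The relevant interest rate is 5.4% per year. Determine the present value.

This is an annuity due: 15 payments of £86,250.00 at the beginning of each year.
Periodic rate r = 0.054 per year.
PV = PMT × [(1 − (1+r)^−n)/r] × (1+r) = 86,250 × [1 − (1+r)^−15] / r × (1+r) = £918,586.08

£918,586.08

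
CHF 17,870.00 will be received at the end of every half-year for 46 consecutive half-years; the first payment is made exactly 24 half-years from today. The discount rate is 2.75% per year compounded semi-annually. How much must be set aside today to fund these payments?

Ordinary annuity of 46 payments, first payment at period 24.
Periodic rate r = 0.0275/2 per half-year; n is counted in half-years.
The ordinary-annuity PV formula values the stream one period before the first payment (period 23); discount that back 23 periods:
PV₀ = 17,870 × [1 − (1+r)^−46] / r × (1+r)^−23 = CHF 442,803.77

CHF 442,803.77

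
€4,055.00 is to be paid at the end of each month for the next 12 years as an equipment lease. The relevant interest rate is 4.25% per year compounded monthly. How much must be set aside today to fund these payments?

This is an ordinary annuity: 144 payments of €4,055.00 at the end of each month.
Periodic rate r = 0.0425/12 per month; n is counted in months.
PV = PMT × [(1 − (1+r)^−n)/r] = 4,055 × [1 − (1+r)^−144] / r = €456,789.32

€456,789.32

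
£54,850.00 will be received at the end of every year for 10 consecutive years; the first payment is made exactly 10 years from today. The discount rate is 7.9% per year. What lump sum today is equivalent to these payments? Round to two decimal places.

Ordinary annuity of 10 payments, first payment at period 10.
Periodic rate r = 0.079 per year.
The ordinary-annuity PV formula values the stream one period before the first payment (period 9); discount that back 9 periods:
PV₀ = 54,850 × [1 − (1+r)^−10] / r × (1+r)^−9 = £186,497.36

£186,497.36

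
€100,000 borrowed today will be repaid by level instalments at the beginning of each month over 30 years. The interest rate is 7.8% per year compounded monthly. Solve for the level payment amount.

€715.22

Level annuity due; solve PV = PMT × [(1 − (1+r)^−n)/r] × (1+r) for PMT.
Periodic rate r = 0.078/12 per month; n is counted in months.
With n = 360: PMT = 100,000 / ([(1 − (1+r)^−n)/r] × (1+r)) = €715.22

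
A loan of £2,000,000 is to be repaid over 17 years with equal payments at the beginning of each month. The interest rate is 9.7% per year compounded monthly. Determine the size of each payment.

£19,885.24

Level annuity due; solve PV = PMT × [(1 − (1+r)^−n)/r] × (1+r) for PMT.
Periodic rate r = 0.097/12 per month; n is counted in months.
With n = 204: PMT = 2,000,000 / ([(1 − (1+r)^−n)/r] × (1+r)) = £19,885.24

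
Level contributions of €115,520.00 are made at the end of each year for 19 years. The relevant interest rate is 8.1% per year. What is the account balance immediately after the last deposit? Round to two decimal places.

This is an ordinary annuity: 19 deposits of €115,520.00 at the end of each year.
Periodic rate r = 0.081 per year.
FV = PMT × [((1+r)^n − 1)/r] = 115,520 × [(1+r)^19 − 1] / r = €4,837,951.17

€4,837,951.17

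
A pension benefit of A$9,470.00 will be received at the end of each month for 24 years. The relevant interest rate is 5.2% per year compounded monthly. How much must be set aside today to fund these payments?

This is an ordinary annuity: 288 payments of A$9,470.00 at the end of each month.
Periodic rate r = 0.052/12 per month; n is counted in months.
PV = PMT × [(1 − (1+r)^−n)/r] = 9,470 × [1 − (1+r)^−288] / r = A$1,556,314.12

A$1,556,314.12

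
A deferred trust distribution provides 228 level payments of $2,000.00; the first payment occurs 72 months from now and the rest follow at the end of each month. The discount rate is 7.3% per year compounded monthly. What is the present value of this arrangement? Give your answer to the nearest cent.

$160,114.84

Ordinary annuity of 228 payments, first payment at period 72.
Periodic rate r = 0.073/12 per month; n is counted in months.
The ordinary-annuity PV formula values the stream one period before the first payment (period 71); discount that back 71 periods:
PV₀ = 2,000 × [1 − (1+r)^−228] / r × (1+r)^−71 = $160,114.84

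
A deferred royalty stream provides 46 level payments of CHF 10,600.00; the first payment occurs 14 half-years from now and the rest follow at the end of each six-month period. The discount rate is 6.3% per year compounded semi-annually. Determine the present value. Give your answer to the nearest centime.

Ordinary annuity of 46 payments, first payment at period 14.
Periodic rate r = 0.063/2 per half-year; n is counted in half-years.
The ordinary-annuity PV formula values the stream one period before the first payment (period 13); discount that back 13 periods:
PV₀ = 10,600 × [1 − (1+r)^−46] / r × (1+r)^−13 = CHF 170,861.58

CHF 170,861.58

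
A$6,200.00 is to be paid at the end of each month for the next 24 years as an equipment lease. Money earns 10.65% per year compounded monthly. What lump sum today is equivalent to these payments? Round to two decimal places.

This is an ordinary annuity: 288 payments of A$6,200.00 at the end of each month.
Periodic rate r = 0.1065/12 per month; n is counted in months.
PV = PMT × [(1 − (1+r)^−n)/r] = 6,200 × [1 − (1+r)^−288] / r = A$643,755.83

A$643,755.83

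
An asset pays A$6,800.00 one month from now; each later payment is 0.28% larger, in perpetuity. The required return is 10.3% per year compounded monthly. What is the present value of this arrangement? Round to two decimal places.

Periodic rate r = 0.103/12 per month.
Growing perpetuity (Gordon): PV = PMT₁ / (r − g) = 6,800 / (r − 0.0028) = A$1,175,792.51.

A$1,175,792.51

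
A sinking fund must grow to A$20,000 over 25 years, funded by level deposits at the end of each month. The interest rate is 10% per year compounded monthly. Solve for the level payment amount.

A$15.07

Level ordinary annuity; solve FV = PMT × [((1+r)^n − 1)/r] for PMT.
Periodic rate r = 0.1/12 per month; n is counted in months.
With n = 300: PMT = 20,000 / ([((1+r)^n − 1)/r]) = A$15.07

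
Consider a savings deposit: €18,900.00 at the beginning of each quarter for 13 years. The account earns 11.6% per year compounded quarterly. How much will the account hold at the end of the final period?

€2,294,744.35

This is an annuity due: 52 deposits of €18,900.00 at the beginning of each quarter.
Periodic rate r = 0.116/4 per quarter; n is counted in quarters.
FV = PMT × [((1+r)^n − 1)/r] × (1+r) = 18,900 × [(1+r)^52 − 1] / r × (1+r) = €2,294,744.35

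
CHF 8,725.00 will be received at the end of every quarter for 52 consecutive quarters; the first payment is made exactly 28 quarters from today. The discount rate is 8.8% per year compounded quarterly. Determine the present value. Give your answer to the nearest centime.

Ordinary annuity of 52 payments, first payment at period 28.
Periodic rate r = 0.088/4 per quarter; n is counted in quarters.
The ordinary-annuity PV formula values the stream one period before the first payment (period 27); discount that back 27 periods:
PV₀ = 8,725 × [1 − (1+r)^−52] / r × (1+r)^−27 = CHF 149,302.33

CHF 149,302.33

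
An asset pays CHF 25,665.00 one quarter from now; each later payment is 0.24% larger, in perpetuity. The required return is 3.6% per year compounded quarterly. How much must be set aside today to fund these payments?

Periodic rate r = 0.036/4 per quarter.
Growing perpetuity (Gordon): PV = PMT₁ / (r − g) = 25,665 / (r − 0.0024) = CHF 3,888,636.36.

CHF 3,888,636.36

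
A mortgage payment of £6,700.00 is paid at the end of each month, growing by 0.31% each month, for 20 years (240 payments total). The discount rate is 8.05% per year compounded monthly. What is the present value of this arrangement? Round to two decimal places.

£1,072,473.27

Periodic rate r = 0.0805/12 per month; n is counted in months.
Growing ordinary annuity: PV = PMT₁ × [1 − ((1+g)/(1+r))^n] / (r − g) = 6,700 × [1 − ((1+0.0031)/(1+r))^240] / (r − 0.0031) = £1,072,473.27.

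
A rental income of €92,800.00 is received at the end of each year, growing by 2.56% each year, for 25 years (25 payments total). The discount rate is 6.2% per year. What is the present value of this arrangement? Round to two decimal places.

Periodic rate r = 0.062 per year.
Growing ordinary annuity: PV = PMT₁ × [1 − ((1+g)/(1+r))^n] / (r − g) = 92,800 × [1 − ((1+0.0256)/(1+r))^25] / (r − 0.0256) = €1,483,384.83.

€1,483,384.83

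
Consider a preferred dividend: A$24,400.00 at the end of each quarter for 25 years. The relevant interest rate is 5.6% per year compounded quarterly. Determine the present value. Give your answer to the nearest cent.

A$1,308,880.56

This is an ordinary annuity: 100 payments of A$24,400.00 at the end of each quarter.
Periodic rate r = 0.056/4 per quarter; n is counted in quarters.
PV = PMT × [(1 − (1+r)^−n)/r] = 24,400 × [1 − (1+r)^−100] / r = A$1,308,880.56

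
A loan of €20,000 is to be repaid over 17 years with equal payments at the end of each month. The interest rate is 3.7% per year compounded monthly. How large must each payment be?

€132.23

Level ordinary annuity; solve PV = PMT × [(1 − (1+r)^−n)/r] for PMT.
Periodic rate r = 0.037/12 per month; n is counted in months.
With n = 204: PMT = 20,000 / ([(1 − (1+r)^−n)/r]) = €132.23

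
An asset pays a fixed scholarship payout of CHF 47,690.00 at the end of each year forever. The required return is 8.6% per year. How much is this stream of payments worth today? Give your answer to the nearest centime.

CHF 554,534.88

Periodic rate r = 0.086 per year.
Level perpetuity: PV = PMT / r = 47,690 / (0.086) = CHF 554,534.88.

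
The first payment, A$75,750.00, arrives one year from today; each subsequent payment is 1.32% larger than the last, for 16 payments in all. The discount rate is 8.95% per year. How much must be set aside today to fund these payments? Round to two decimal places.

A$682,088.76

Periodic rate r = 0.0895 per year.
Growing ordinary annuity: PV = PMT₁ × [1 − ((1+g)/(1+r))^n] / (r − g) = 75,750 × [1 − ((1+0.0132)/(1+r))^16] / (r − 0.0132) = A$682,088.76.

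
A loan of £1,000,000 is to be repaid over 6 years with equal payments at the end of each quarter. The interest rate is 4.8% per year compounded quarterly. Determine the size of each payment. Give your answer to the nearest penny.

Level ordinary annuity; solve PV = PMT × [(1 − (1+r)^−n)/r] for PMT.
Periodic rate r = 0.048/4 per quarter; n is counted in quarters.
With n = 24: PMT = 1,000,000 / ([(1 − (1+r)^−n)/r]) = £48,202.07

£48,202.07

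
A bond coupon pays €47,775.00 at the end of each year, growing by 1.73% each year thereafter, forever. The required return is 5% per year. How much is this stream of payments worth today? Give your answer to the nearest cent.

Periodic rate r = 0.05 per year.
Growing perpetuity (Gordon): PV = PMT₁ / (r − g) = 47,775 / (r − 0.0173) = €1,461,009.17.

€1,461,009.17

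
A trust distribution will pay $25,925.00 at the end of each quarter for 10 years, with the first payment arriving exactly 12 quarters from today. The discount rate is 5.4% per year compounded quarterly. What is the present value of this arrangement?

Ordinary annuity of 40 payments, first payment at period 12.
Periodic rate r = 0.054/4 per quarter; n is counted in quarters.
The ordinary-annuity PV formula values the stream one period before the first payment (period 11); discount that back 11 periods:
PV₀ = 25,925 × [1 − (1+r)^−40] / r × (1+r)^−11 = $687,893.44

$687,893.44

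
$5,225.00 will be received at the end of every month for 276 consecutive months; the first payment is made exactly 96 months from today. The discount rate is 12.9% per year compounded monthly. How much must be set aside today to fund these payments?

$166,802.37

Ordinary annuity of 276 payments, first payment at period 96.
Periodic rate r = 0.129/12 per month; n is counted in months.
The ordinary-annuity PV formula values the stream one period before the first payment (period 95); discount that back 95 periods:
PV₀ = 5,225 × [1 − (1+r)^−276] / r × (1+r)^−95 = $166,802.37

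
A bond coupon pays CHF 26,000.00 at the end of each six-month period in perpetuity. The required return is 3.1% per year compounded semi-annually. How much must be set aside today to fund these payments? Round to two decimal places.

Periodic rate r = 0.031/2 per half-year.
Level perpetuity: PV = PMT / r = 26,000 / (0.031/2) = CHF 1,677,419.35.

CHF 1,677,419.35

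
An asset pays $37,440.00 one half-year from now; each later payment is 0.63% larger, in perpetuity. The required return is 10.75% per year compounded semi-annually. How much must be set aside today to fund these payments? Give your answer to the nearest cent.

$789,041.10

Periodic rate r = 0.1075/2 per half-year.
Growing perpetuity (Gordon): PV = PMT₁ / (r − g) = 37,440 / (r − 0.0063) = $789,041.10.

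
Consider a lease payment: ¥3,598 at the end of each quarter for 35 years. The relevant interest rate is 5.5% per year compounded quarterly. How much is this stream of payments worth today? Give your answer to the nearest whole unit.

This is an ordinary annuity: 140 payments of ¥3,598 at the end of each quarter.
Periodic rate r = 0.055/4 per quarter; n is counted in quarters.
PV = PMT × [(1 − (1+r)^−n)/r] = 3,598 × [1 − (1+r)^−140] / r = ¥222,997

¥222,997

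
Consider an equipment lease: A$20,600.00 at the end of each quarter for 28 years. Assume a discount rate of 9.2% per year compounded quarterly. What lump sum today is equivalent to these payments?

A$825,495.59

This is an ordinary annuity: 112 payments of A$20,600.00 at the end of each quarter.
Periodic rate r = 0.092/4 per quarter; n is counted in quarters.
PV = PMT × [(1 − (1+r)^−n)/r] = 20,600 × [1 − (1+r)^−112] / r = A$825,495.59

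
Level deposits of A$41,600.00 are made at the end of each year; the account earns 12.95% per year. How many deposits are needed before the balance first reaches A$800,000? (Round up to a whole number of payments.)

11 payments

Periodic rate r = 0.1295 per year.
Ordinary annuity FV: 800,000 = 41,600 × [((1+r)^n − 1)/r].
(1+r)^n = 1 + 800,000 × r / 41,600, so n = ln(1 + 800,000·r/41,600) / ln(1+r) = 10.26.
Round up to a whole number of payments: n = 11.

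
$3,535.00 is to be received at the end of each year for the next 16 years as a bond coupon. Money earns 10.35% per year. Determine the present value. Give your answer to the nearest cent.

$27,089.92

This is an ordinary annuity: 16 payments of $3,535.00 at the end of each year.
Periodic rate r = 0.1035 per year.
PV = PMT × [(1 − (1+r)^−n)/r] = 3,535 × [1 − (1+r)^−16] / r = $27,089.92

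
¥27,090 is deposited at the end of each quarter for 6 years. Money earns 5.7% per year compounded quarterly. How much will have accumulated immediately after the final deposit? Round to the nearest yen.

This is an ordinary annuity: 24 deposits of ¥27,090 at the end of each quarter.
Periodic rate r = 0.057/4 per quarter; n is counted in quarters.
FV = PMT × [((1+r)^n − 1)/r] = 27,090 × [(1+r)^24 − 1] / r = ¥768,722

¥768,722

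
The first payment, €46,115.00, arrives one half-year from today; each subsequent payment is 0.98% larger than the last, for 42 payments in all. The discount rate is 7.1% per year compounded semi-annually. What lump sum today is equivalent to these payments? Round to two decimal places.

Periodic rate r = 0.071/2 per half-year; n is counted in half-years.
Growing ordinary annuity: PV = PMT₁ × [1 − ((1+g)/(1+r))^n] / (r − g) = 46,115 × [1 − ((1+0.0098)/(1+r))^42] / (r − 0.0098) = €1,169,918.80.

€1,169,918.80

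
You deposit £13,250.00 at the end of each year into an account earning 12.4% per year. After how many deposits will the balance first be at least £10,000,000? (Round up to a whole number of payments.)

39 payments

Periodic rate r = 0.124 per year.
Ordinary annuity FV: 10,000,000 = 13,250 × [((1+r)^n − 1)/r].
(1+r)^n = 1 + 10,000,000 × r / 13,250, so n = ln(1 + 10,000,000·r/13,250) / ln(1+r) = 38.92.
Round up to a whole number of payments: n = 39.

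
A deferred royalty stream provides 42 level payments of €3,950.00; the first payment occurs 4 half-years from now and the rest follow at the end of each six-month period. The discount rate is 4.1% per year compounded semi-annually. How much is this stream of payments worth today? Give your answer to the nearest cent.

Ordinary annuity of 42 payments, first payment at period 4.
Periodic rate r = 0.041/2 per half-year; n is counted in half-years.
The ordinary-annuity PV formula values the stream one period before the first payment (period 3); discount that back 3 periods:
PV₀ = 3,950 × [1 − (1+r)^−42] / r × (1+r)^−3 = €103,988.73

€103,988.73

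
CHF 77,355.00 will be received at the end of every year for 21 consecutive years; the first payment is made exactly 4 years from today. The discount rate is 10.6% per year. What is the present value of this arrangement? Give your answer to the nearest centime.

CHF 474,385.83

Ordinary annuity of 21 payments, first payment at period 4.
Periodic rate r = 0.106 per year.
The ordinary-annuity PV formula values the stream one period before the first payment (period 3); discount that back 3 periods:
PV₀ = 77,355 × [1 − (1+r)^−21] / r × (1+r)^−3 = CHF 474,385.83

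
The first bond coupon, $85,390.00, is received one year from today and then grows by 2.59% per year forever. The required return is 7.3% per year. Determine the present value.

$1,812,951.17

Periodic rate r = 0.073 per year.
Growing perpetuity (Gordon): PV = PMT₁ / (r − g) = 85,390 / (r − 0.0259) = $1,812,951.17.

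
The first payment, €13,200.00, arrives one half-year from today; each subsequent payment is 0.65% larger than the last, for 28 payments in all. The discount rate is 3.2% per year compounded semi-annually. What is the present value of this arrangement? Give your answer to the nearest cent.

Periodic rate r = 0.032/2 per half-year; n is counted in half-years.
Growing ordinary annuity: PV = PMT₁ × [1 − ((1+g)/(1+r))^n] / (r − g) = 13,200 × [1 − ((1+0.0065)/(1+r))^28] / (r − 0.0065) = €321,372.68.

€321,372.68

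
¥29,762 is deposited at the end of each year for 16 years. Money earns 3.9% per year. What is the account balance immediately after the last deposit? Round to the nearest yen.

This is an ordinary annuity: 16 deposits of ¥29,762 at the end of each year.
Periodic rate r = 0.039 per year.
FV = PMT × [((1+r)^n − 1)/r] = 29,762 × [(1+r)^16 − 1] / r = ¥644,365

¥644,365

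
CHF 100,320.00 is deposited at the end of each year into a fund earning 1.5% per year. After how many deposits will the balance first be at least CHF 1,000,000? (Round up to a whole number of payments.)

Periodic rate r = 0.015 per year.
Ordinary annuity FV: 1,000,000 = 100,320 × [((1+r)^n − 1)/r].
(1+r)^n = 1 + 1,000,000 × r / 100,320, so n = ln(1 + 1,000,000·r/100,320) / ln(1+r) = 9.36.
Round up to a whole number of payments: n = 10.

10 payments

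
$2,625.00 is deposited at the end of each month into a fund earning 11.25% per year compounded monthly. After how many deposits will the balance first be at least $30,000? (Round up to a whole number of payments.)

Periodic rate r = 0.1125/12 per month; n is counted in months.
Ordinary annuity FV: 30,000 = 2,625 × [((1+r)^n − 1)/r].
(1+r)^n = 1 + 30,000 × r / 2,625, so n = ln(1 + 30,000·r/2,625) / ln(1+r) = 10.91.
Round up to a whole number of payments: n = 11.

11 payments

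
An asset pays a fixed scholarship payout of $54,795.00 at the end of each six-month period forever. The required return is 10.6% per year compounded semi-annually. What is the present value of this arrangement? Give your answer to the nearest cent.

$1,033,867.92

Periodic rate r = 0.106/2 per half-year.
Level perpetuity: PV = PMT / r = 54,795 / (0.106/2) = $1,033,867.92.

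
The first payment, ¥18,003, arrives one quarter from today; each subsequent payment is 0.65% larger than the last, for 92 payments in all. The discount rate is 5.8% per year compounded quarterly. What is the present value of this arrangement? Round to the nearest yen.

¥1,164,115

Periodic rate r = 0.058/4 per quarter; n is counted in quarters.
Growing ordinary annuity: PV = PMT₁ × [1 − ((1+g)/(1+r))^n] / (r − g) = 18,003 × [1 − ((1+0.0065)/(1+r))^92] / (r − 0.0065) = ¥1,164,115.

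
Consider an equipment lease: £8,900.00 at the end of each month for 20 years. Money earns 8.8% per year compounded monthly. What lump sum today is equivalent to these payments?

This is an ordinary annuity: 240 payments of £8,900.00 at the end of each month.
Periodic rate r = 0.088/12 per month; n is counted in months.
PV = PMT × [(1 − (1+r)^−n)/r] = 8,900 × [1 − (1+r)^−240] / r = £1,003,491.24

£1,003,491.24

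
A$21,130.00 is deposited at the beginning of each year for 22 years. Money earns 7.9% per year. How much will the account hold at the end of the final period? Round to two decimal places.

This is an annuity due: 22 deposits of A$21,130.00 at the beginning of each year.
Periodic rate r = 0.079 per year.
FV = PMT × [((1+r)^n − 1)/r] × (1+r) = 21,130 × [(1+r)^22 − 1] / r × (1+r) = A$1,248,726.45

A$1,248,726.45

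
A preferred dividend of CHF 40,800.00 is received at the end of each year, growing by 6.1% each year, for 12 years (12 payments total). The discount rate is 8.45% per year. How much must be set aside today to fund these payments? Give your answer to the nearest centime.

Periodic rate r = 0.0845 per year.
Growing ordinary annuity: PV = PMT₁ × [1 − ((1+g)/(1+r))^n] / (r − g) = 40,800 × [1 − ((1+0.061)/(1+r))^12] / (r − 0.061) = CHF 401,351.67.

CHF 401,351.67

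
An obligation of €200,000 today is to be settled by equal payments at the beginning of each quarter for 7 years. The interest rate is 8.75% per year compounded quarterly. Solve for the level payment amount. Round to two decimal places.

Level annuity due; solve PV = PMT × [(1 − (1+r)^−n)/r] × (1+r) for PMT.
Periodic rate r = 0.0875/4 per quarter; n is counted in quarters.
With n = 28: PMT = 200,000 / ([(1 − (1+r)^−n)/r] × (1+r)) = €9,421.66

€9,421.66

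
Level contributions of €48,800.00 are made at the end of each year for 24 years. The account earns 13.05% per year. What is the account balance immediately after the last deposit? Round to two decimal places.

This is an ordinary annuity: 24 deposits of €48,800.00 at the end of each year.
Periodic rate r = 0.1305 per year.
FV = PMT × [((1+r)^n − 1)/r] = 48,800 × [(1+r)^24 − 1] / r = €6,726,782.19

€6,726,782.19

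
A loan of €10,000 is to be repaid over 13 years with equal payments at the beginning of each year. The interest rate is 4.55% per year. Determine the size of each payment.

Level annuity due; solve PV = PMT × [(1 − (1+r)^−n)/r] × (1+r) for PMT.
Periodic rate r = 0.0455 per year.
With n = 13: PMT = 10,000 / ([(1 − (1+r)^−n)/r] × (1+r)) = €990.83

€990.83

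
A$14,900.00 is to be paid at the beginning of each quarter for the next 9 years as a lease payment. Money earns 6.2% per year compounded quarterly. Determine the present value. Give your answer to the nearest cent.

This is an annuity due: 36 payments of A$14,900.00 at the beginning of each quarter.
Periodic rate r = 0.062/4 per quarter; n is counted in quarters.
PV = PMT × [(1 − (1+r)^−n)/r] × (1+r) = 14,900 × [1 − (1+r)^−36] / r × (1+r) = A$415,068.58

A$415,068.58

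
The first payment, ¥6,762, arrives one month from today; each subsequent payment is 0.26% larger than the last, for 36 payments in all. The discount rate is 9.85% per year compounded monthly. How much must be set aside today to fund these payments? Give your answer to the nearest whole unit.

Periodic rate r = 0.0985/12 per month; n is counted in months.
Growing ordinary annuity: PV = PMT₁ × [1 − ((1+g)/(1+r))^n] / (r − g) = 6,762 × [1 − ((1+0.0026)/(1+r))^36] / (r − 0.0026) = ¥219,362.

¥219,362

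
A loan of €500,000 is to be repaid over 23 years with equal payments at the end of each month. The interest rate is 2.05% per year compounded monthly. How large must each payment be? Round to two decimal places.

Level ordinary annuity; solve PV = PMT × [(1 − (1+r)^−n)/r] for PMT.
Periodic rate r = 0.0205/12 per month; n is counted in months.
With n = 276: PMT = 500,000 / ([(1 − (1+r)^−n)/r]) = €2,273.63

€2,273.63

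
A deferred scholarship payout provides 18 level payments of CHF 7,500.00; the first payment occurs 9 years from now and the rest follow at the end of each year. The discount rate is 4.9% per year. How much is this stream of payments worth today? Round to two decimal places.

Ordinary annuity of 18 payments, first payment at period 9.
Periodic rate r = 0.049 per year.
The ordinary-annuity PV formula values the stream one period before the first payment (period 8); discount that back 8 periods:
PV₀ = 7,500 × [1 − (1+r)^−18] / r × (1+r)^−8 = CHF 60,263.77

CHF 60,263.77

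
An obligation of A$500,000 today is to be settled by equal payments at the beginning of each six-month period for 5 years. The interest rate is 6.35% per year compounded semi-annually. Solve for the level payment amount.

A$57,320.03

Level annuity due; solve PV = PMT × [(1 − (1+r)^−n)/r] × (1+r) for PMT.
Periodic rate r = 0.0635/2 per half-year; n is counted in half-years.
With n = 10: PMT = 500,000 / ([(1 − (1+r)^−n)/r] × (1+r)) = A$57,320.03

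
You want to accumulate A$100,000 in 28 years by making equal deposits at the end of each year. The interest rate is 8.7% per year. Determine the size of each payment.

Level ordinary annuity; solve FV = PMT × [((1+r)^n − 1)/r] for PMT.
Periodic rate r = 0.087 per year.
With n = 28: PMT = 100,000 / ([((1+r)^n − 1)/r]) = A$931.70

A$931.70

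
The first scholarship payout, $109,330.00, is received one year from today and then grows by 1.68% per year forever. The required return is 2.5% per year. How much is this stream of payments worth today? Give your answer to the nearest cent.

$13,332,926.83

Periodic rate r = 0.025 per year.
Growing perpetuity (Gordon): PV = PMT₁ / (r − g) = 109,330 / (r − 0.0168) = $13,332,926.83.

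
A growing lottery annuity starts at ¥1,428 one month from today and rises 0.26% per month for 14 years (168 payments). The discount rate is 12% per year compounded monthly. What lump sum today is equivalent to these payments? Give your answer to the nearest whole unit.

Periodic rate r = 0.12/12 per month; n is counted in months.
Growing ordinary annuity: PV = PMT₁ × [1 − ((1+g)/(1+r))^n] / (r − g) = 1,428 × [1 − ((1+0.0026)/(1+r))^168] / (r − 0.0026) = ¥136,873.

¥136,873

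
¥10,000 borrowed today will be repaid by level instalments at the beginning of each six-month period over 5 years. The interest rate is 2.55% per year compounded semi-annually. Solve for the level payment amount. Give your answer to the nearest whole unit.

Level annuity due; solve PV = PMT × [(1 − (1+r)^−n)/r] × (1+r) for PMT.
Periodic rate r = 0.0255/2 per half-year; n is counted in half-years.
With n = 10: PMT = 10,000 / ([(1 − (1+r)^−n)/r] × (1+r)) = ¥1,058

¥1,058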